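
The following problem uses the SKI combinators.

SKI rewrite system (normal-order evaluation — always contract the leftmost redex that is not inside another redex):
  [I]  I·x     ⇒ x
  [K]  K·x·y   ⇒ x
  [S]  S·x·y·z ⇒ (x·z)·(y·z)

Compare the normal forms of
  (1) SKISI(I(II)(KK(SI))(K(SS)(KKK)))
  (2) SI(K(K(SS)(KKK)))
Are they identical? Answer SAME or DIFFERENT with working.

Answer: SAME — A ⇓ SI(K(SS)), B ⇓ SI(K(SS))

Reduction:
Term A:
  start: SKISI(I(II)(KK(SI))(K(SS)(KKK)))
  →1  KS(IS)I(I(II)(KK(SI))(K(SS)(KKK)))
  →2  SI(I(II)(KK(SI))(K(SS)(KKK)))
  →3  SI(II(KK(SI))(K(SS)(KKK)))
  →4  SI(I(KK(SI))(K(SS)(KKK)))
  →5  SI(KK(SI)(K(SS)(KKK)))
  →6  SI(K(K(SS)(KKK)))
  →7  SI(K(SS))

Term B:
  start: SI(K(K(SS)(KKK)))
  →1  SI(K(SS))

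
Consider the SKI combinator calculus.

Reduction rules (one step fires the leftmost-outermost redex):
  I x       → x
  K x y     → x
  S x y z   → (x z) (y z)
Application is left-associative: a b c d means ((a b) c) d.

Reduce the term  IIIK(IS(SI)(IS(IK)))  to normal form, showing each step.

  start: IIIK(IS(SI)(IS(IK)))
  →1  IIK(IS(SI)(IS(IK)))
  →2  IK(IS(SI)(IS(IK)))
  →3  K(IS(SI)(IS(IK)))
  →4  K(S(SI)(IS(IK)))
  →5  K(S(SI)(S(IK)))
  →6  K(S(SI)(SK))

Answer: normal form = K(S(SI)(SK))  (in 6 steps)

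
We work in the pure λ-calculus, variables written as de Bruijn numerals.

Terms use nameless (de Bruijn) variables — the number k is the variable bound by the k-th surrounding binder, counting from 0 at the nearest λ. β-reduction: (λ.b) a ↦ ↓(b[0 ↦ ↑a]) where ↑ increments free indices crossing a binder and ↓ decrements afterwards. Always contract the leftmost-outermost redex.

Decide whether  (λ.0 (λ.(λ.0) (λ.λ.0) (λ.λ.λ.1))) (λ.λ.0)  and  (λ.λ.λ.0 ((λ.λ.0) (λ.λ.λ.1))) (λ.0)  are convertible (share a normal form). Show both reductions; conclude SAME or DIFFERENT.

Term A:
  start: (λ.0 (λ.(λ.0) (λ.λ.0) (λ.λ.λ.1))) (λ.λ.0)
  [1] (λ.λ.0) (λ.(λ.0) (λ.λ.0) (λ.λ.λ.1))
  [2] λ.0

Term B:
  start: (λ.λ.λ.0 ((λ.λ.0) (λ.λ.λ.1))) (λ.0)
  [1] λ.λ.0 ((λ.λ.0) (λ.λ.λ.1))
  [2] λ.λ.0 (λ.0)

Answer: DIFFERENT — A ⇓ λ.0, B ⇓ λ.λ.0 (λ.0)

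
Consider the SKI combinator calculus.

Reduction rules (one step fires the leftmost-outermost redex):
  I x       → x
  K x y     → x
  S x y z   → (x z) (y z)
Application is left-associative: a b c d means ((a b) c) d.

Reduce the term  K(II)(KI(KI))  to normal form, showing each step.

  start: K(II)(KI(KI))
  step 1: II
  step 2: I

Answer: normal form = I  (in 2 steps)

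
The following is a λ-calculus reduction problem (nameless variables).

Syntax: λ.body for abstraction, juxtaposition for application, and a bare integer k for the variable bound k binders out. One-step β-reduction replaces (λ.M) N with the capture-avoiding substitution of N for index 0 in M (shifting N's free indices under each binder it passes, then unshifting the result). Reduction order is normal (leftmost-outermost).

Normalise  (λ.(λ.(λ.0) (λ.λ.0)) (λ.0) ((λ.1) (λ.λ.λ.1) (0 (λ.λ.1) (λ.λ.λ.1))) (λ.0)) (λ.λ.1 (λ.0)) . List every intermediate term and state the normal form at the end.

  start: (λ.(λ.(λ.0) (λ.λ.0)) (λ.0) ((λ.1) (λ.λ.λ.1) (0 (λ.λ.1) (λ.λ.λ.1))) (λ.0)) (λ.λ.1 (λ.0))
  step 1: (λ.(λ.0) (λ.λ.0)) (λ.0) ((λ.λ.λ.1 (λ.0)) (λ.λ.λ.1) ((λ.λ.1 (λ.0)) (λ.λ.1) (λ.λ.λ.1))) (λ.0)
  step 2: (λ.0) (λ.λ.0) ((λ.λ.λ.1 (λ.0)) (λ.λ.λ.1) ((λ.λ.1 (λ.0)) (λ.λ.1) (λ.λ.λ.1))) (λ.0)
  step 3: (λ.λ.0) ((λ.λ.λ.1 (λ.0)) (λ.λ.λ.1) ((λ.λ.1 (λ.0)) (λ.λ.1) (λ.λ.λ.1))) (λ.0)
  step 4: (λ.0) (λ.0)
  step 5: λ.0

Answer: normal form = λ.0  (in 5 steps)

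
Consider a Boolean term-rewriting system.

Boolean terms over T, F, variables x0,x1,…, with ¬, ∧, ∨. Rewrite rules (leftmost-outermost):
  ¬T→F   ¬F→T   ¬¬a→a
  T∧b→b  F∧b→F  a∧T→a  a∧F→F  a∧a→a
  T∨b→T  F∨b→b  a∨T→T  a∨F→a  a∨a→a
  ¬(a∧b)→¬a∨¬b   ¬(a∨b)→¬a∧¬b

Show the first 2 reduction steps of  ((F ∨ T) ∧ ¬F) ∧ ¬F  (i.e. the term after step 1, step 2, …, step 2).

  start: ((F ∨ T) ∧ ¬F) ∧ ¬F
  [1] (T ∧ ¬F) ∧ ¬F
  [2] ¬F ∧ ¬F

Answer: after 2 steps: ¬F ∧ ¬F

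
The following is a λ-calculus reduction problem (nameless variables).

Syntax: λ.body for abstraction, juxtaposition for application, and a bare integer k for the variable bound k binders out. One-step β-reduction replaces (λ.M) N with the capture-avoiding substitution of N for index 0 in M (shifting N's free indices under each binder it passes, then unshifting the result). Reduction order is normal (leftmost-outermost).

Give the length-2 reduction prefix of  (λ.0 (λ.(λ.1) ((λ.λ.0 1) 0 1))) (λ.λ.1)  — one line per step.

  start: (λ.0 (λ.(λ.1) ((λ.λ.0 1) 0 1))) (λ.λ.1)
  →1  (λ.λ.1) (λ.(λ.1) ((λ.λ.0 1) 0 (λ.λ.1)))
  →2  λ.λ.(λ.1) ((λ.λ.0 1) 0 (λ.λ.1))

Answer: after 2 steps: λ.λ.(λ.1) ((λ.λ.0 1) 0 (λ.λ.1))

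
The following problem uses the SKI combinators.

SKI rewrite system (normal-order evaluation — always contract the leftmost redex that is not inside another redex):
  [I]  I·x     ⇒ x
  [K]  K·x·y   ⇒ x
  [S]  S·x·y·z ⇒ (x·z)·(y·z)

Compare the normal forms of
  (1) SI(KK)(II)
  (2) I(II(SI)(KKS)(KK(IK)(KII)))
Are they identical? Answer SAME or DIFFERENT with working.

Term A:
  start: SI(KK)(II)
  step 1: I(II)(KK(II))
  step 2: II(KK(II))
  step 3: I(KK(II))
  step 4: KK(II)
  step 5: K

Term B:
  start: I(II(SI)(KKS)(KK(IK)(KII)))
  step 1: II(SI)(KKS)(KK(IK)(KII))
  step 2: I(SI)(KKS)(KK(IK)(KII))
  step 3: SI(KKS)(KK(IK)(KII))
  step 4: I(KK(IK)(KII))(KKS(KK(IK)(KII)))
  step 5: KK(IK)(KII)(KKS(KK(IK)(KII)))
  step 6: K(KII)(KKS(KK(IK)(KII)))
  step 7: KII
  step 8: I

Answer: DIFFERENT — A ⇓ K, B ⇓ I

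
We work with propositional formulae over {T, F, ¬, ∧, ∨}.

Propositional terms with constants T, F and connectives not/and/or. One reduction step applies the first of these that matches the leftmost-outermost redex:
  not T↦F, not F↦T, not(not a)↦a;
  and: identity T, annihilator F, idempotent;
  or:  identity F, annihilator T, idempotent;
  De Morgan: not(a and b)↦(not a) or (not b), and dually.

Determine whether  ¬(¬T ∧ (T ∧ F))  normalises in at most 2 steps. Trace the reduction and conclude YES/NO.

  start: ¬(¬T ∧ (T ∧ F))
  →1  ¬¬T ∨ ¬(T ∧ F)
  →2  T ∨ ¬(T ∧ F)

Answer: NO — after 2 steps the term is T ∨ ¬(T ∧ F), not yet normal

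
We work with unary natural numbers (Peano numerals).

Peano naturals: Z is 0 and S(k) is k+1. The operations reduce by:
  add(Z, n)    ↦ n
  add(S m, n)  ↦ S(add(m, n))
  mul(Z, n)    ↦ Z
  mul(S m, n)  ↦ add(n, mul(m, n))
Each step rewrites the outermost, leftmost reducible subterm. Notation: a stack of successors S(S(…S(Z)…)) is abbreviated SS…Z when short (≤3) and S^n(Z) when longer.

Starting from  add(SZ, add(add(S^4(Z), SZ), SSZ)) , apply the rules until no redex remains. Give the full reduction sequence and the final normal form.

  start: add(SZ, add(add(S^4(Z), SZ), SSZ))
  step 1: S(add(Z, add(add(S^4(Z), SZ), SSZ)))
  step 2: S(add(add(S^4(Z), SZ), SSZ))
  step 3: S(add(S(add(SSSZ, SZ)), SSZ))
  step 4: S(S(add(add(SSSZ, SZ), SSZ)))
  step 5: S(S(add(S(add(SSZ, SZ)), SSZ)))
  step 6: S(S(S(add(add(SSZ, SZ), SSZ))))
  step 7: S(S(S(add(S(add(SZ, SZ)), SSZ))))
  step 8: S(S(S(S(add(add(SZ, SZ), SSZ)))))
  step 9: S(S(S(S(add(S(add(Z, SZ)), SSZ)))))
  step 10: S(S(S(S(S(add(add(Z, SZ), SSZ))))))
  step 11: S(S(S(S(S(add(SZ, SSZ))))))
  step 12: S(S(S(S(S(S(add(Z, SSZ)))))))
  step 13: S^8(Z)

Answer: normal form = S^8(Z)  (in 13 steps)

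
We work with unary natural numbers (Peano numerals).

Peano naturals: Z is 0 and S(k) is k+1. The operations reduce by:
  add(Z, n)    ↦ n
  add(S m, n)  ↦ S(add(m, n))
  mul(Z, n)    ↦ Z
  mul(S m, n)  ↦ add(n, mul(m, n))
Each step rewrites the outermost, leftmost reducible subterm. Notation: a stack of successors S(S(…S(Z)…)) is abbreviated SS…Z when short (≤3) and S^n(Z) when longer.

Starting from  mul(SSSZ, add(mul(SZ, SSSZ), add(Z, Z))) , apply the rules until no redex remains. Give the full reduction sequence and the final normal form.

  start: mul(SSSZ, add(mul(SZ, SSSZ), add(Z, Z)))
  →1  add(add(mul(SZ, SSSZ), add(Z, Z)), mul(SSZ, add(mul(SZ, SSSZ), add(Z, Z))))
  →2  add(add(add(SSSZ, mul(Z, SSSZ)), add(Z, Z)), mul(SSZ, add(mul(SZ, SSSZ), add(Z, Z))))
  →3  add(add(S(add(SSZ, mul(Z, SSSZ))), add(Z, Z)), mul(SSZ, add(mul(SZ, SSSZ), add(Z, Z))))
  →4  add(S(add(add(SSZ, mul(Z, SSSZ)), add(Z, Z))), mul(SSZ, add(mul(SZ, SSSZ), add(Z, Z))))
  →5  S(add(add(add(SSZ, mul(Z, SSSZ)), add(Z, Z)), mul(SSZ, add(mul(SZ, SSSZ), add(Z, Z)))))
  →6  S(add(add(S(add(SZ, mul(Z, SSSZ))), add(Z, Z)), mul(SSZ, add(mul(SZ, SSSZ), add(Z, Z)))))
  →7  S(add(S(add(add(SZ, mul(Z, SSSZ)), add(Z, Z))), mul(SSZ, add(mul(SZ, SSSZ), add(Z, Z)))))
  →8  S(S(add(add(add(SZ, mul(Z, SSSZ)), add(Z, Z)), mul(SSZ, add(mul(SZ, SSSZ), add(Z, Z))))))
  →9  S(S(add(add(S(add(Z, mul(Z, SSSZ))), add(Z, Z)), mul(SSZ, add(mul(SZ, SSSZ), add(Z, Z))))))
  →10  S(S(add(S(add(add(Z, mul(Z, SSSZ)), add(Z, Z))), mul(SSZ, add(mul(SZ, SSSZ), add(Z, Z))))))
  →11  S(S(S(add(add(add(Z, mul(Z, SSSZ)), add(Z, Z)), mul(SSZ, add(mul(SZ, SSSZ), add(Z, Z)))))))
  →12  S(S(S(add(add(mul(Z, SSSZ), add(Z, Z)), mul(SSZ, add(mul(SZ, SSSZ), add(Z, Z)))))))
  →13  S(S(S(add(add(Z, add(Z, Z)), mul(SSZ, add(mul(SZ, SSSZ), add(Z, Z)))))))
  →14  S(S(S(add(add(Z, Z), mul(SSZ, add(mul(SZ, SSSZ), add(Z, Z)))))))
  →15  S(S(S(add(Z, mul(SSZ, add(mul(SZ, SSSZ), add(Z, Z)))))))
  →16  S(S(S(mul(SSZ, add(mul(SZ, SSSZ), add(Z, Z))))))
  →17  S(S(S(add(add(mul(SZ, SSSZ), add(Z, Z)), mul(SZ, add(mul(SZ, SSSZ), add(Z, Z)))))))
  →18  S(S(S(add(add(add(SSSZ, mul(Z, SSSZ)), add(Z, Z)), mul(SZ, add(mul(SZ, SSSZ), add(Z, Z)))))))
  →19  S(S(S(add(add(S(add(SSZ, mul(Z, SSSZ))), add(Z, Z)), mul(SZ, add(mul(SZ, SSSZ), add(Z, Z)))))))
  →20  S(S(S(add(S(add(add(SSZ, mul(Z, SSSZ)), add(Z, Z))), mul(SZ, add(mul(SZ, SSSZ), add(Z, Z)))))))
  →21  S(S(S(S(add(add(add(SSZ, mul(Z, SSSZ)), add(Z, Z)), mul(SZ, add(mul(SZ, SSSZ), add(Z, Z))))))))
  →22  S(S(S(S(add(add(S(add(SZ, mul(Z, SSSZ))), add(Z, Z)), mul(SZ, add(mul(SZ, SSSZ), add(Z, Z))))))))
  →23  S(S(S(S(add(S(add(add(SZ, mul(Z, SSSZ)), add(Z, Z))), mul(SZ, add(mul(SZ, SSSZ), add(Z, Z))))))))
  →24  S(S(S(S(S(add(add(add(SZ, mul(Z, SSSZ)), add(Z, Z)), mul(SZ, add(mul(SZ, SSSZ), add(Z, Z)))))))))
  →25  S(S(S(S(S(add(add(S(add(Z, mul(Z, SSSZ))), add(Z, Z)), mul(SZ, add(mul(SZ, SSSZ), add(Z, Z)))))))))
  →26  S(S(S(S(S(add(S(add(add(Z, mul(Z, SSSZ)), add(Z, Z))), mul(SZ, add(mul(SZ, SSSZ), add(Z, Z)))))))))
  →27  S(S(S(S(S(S(add(add(add(Z, mul(Z, SSSZ)), add(Z, Z)), mul(SZ, add(mul(SZ, SSSZ), add(Z, Z))))))))))
  →28  S(S(S(S(S(S(add(add(mul(Z, SSSZ), add(Z, Z)), mul(SZ, add(mul(SZ, SSSZ), add(Z, Z))))))))))
  →29  S(S(S(S(S(S(add(add(Z, add(Z, Z)), mul(SZ, add(mul(SZ, SSSZ), add(Z, Z))))))))))
  →30  S(S(S(S(S(S(add(add(Z, Z), mul(SZ, add(mul(SZ, SSSZ), add(Z, Z))))))))))
  →31  S(S(S(S(S(S(add(Z, mul(SZ, add(mul(SZ, SSSZ), add(Z, Z))))))))))
  →32  S(S(S(S(S(S(mul(SZ, add(mul(SZ, SSSZ), add(Z, Z)))))))))
  →33  S(S(S(S(S(S(add(add(mul(SZ, SSSZ), add(Z, Z)), mul(Z, add(mul(SZ, SSSZ), add(Z, Z))))))))))
  →34  S(S(S(S(S(S(add(add(add(SSSZ, mul(Z, SSSZ)), add(Z, Z)), mul(Z, add(mul(SZ, SSSZ), add(Z, Z))))))))))
  →35  S(S(S(S(S(S(add(add(S(add(SSZ, mul(Z, SSSZ))), add(Z, Z)), mul(Z, add(mul(SZ, SSSZ), add(Z, Z))))))))))
  →36  S(S(S(S(S(S(add(S(add(add(SSZ, mul(Z, SSSZ)), add(Z, Z))), mul(Z, add(mul(SZ, SSSZ), add(Z, Z))))))))))
  →37  S(S(S(S(S(S(S(add(add(add(SSZ, mul(Z, SSSZ)), add(Z, Z)), mul(Z, add(mul(SZ, SSSZ), add(Z, Z)))))))))))
  →38  S(S(S(S(S(S(S(add(add(S(add(SZ, mul(Z, SSSZ))), add(Z, Z)), mul(Z, add(mul(SZ, SSSZ), add(Z, Z)))))))))))
  →39  S(S(S(S(S(S(S(add(S(add(add(SZ, mul(Z, SSSZ)), add(Z, Z))), mul(Z, add(mul(SZ, SSSZ), add(Z, Z)))))))))))
  →40  S(S(S(S(S(S(S(S(add(add(add(SZ, mul(Z, SSSZ)), add(Z, Z)), mul(Z, add(mul(SZ, SSSZ), add(Z, Z))))))))))))
  →41  S(S(S(S(S(S(S(S(add(add(S(add(Z, mul(Z, SSSZ))), add(Z, Z)), mul(Z, add(mul(SZ, SSSZ), add(Z, Z))))))))))))
  →42  S(S(S(S(S(S(S(S(add(S(add(add(Z, mul(Z, SSSZ)), add(Z, Z))), mul(Z, add(mul(SZ, SSSZ), add(Z, Z))))))))))))
  →43  S(S(S(S(S(S(S(S(S(add(add(add(Z, mul(Z, SSSZ)), add(Z, Z)), mul(Z, add(mul(SZ, SSSZ), add(Z, Z)))))))))))))
  →44  S(S(S(S(S(S(S(S(S(add(add(mul(Z, SSSZ), add(Z, Z)), mul(Z, add(mul(SZ, SSSZ), add(Z, Z)))))))))))))
  →45  S(S(S(S(S(S(S(S(S(add(add(Z, add(Z, Z)), mul(Z, add(mul(SZ, SSSZ), add(Z, Z)))))))))))))
  →46  S(S(S(S(S(S(S(S(S(add(add(Z, Z), mul(Z, add(mul(SZ, SSSZ), add(Z, Z)))))))))))))
  →47  S(S(S(S(S(S(S(S(S(add(Z, mul(Z, add(mul(SZ, SSSZ), add(Z, Z)))))))))))))
  →48  S(S(S(S(S(S(S(S(S(mul(Z, add(mul(SZ, SSSZ), add(Z, Z))))))))))))
  →49  S^9(Z)

Answer: normal form = S^9(Z)  (in 49 steps)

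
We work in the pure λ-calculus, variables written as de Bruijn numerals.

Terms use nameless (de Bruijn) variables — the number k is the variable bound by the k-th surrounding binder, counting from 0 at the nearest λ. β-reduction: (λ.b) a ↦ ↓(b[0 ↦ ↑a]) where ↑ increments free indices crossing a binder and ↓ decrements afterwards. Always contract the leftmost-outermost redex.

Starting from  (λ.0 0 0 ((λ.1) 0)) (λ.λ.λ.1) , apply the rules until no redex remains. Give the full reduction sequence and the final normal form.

  start: (λ.0 0 0 ((λ.1) 0)) (λ.λ.λ.1)
  [1] (λ.λ.λ.1) (λ.λ.λ.1) (λ.λ.λ.1) ((λ.λ.λ.λ.1) (λ.λ.λ.1))
  [2] (λ.λ.1) (λ.λ.λ.1) ((λ.λ.λ.λ.1) (λ.λ.λ.1))
  [3] (λ.λ.λ.λ.1) ((λ.λ.λ.λ.1) (λ.λ.λ.1))
  [4] λ.λ.λ.1

Answer: normal form = λ.λ.λ.1  (in 4 steps)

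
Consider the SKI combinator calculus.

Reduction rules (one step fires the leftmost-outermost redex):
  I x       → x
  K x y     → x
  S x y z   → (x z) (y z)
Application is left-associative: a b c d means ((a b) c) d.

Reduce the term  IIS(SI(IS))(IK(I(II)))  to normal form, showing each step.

  start: IIS(SI(IS))(IK(I(II)))
  step 1: IS(SI(IS))(IK(I(II)))
  step 2: S(SI(IS))(IK(I(II)))
  step 3: S(SIS)(IK(I(II)))
  step 4: S(SIS)(K(I(II)))
  step 5: S(SIS)(K(II))
  step 6: S(SIS)(KI)

Answer: normal form = S(SIS)(KI)  (in 6 steps)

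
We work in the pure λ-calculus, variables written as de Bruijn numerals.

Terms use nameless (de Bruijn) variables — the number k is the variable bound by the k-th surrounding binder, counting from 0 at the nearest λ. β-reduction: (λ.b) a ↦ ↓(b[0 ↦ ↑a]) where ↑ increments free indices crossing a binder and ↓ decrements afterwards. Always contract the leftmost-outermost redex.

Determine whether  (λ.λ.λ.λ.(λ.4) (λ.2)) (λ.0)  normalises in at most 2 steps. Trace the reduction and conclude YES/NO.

  start: (λ.λ.λ.λ.(λ.4) (λ.2)) (λ.0)
  →1  λ.λ.λ.(λ.λ.0) (λ.2)
  →2  λ.λ.λ.λ.0

Answer: YES — reaches normal form λ.λ.λ.λ.0 in 2 ≤ 2 steps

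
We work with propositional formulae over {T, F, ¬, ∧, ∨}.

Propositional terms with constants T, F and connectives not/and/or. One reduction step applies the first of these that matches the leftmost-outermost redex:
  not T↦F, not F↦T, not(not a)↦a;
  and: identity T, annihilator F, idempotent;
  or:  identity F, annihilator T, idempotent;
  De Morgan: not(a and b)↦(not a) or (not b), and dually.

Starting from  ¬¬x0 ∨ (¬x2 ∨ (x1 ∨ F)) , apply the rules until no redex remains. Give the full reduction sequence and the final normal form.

Answer: normal form = x0 ∨ (¬x2 ∨ x1)  (in 2 steps)

Derivation:
  start: ¬¬x0 ∨ (¬x2 ∨ (x1 ∨ F))
  →1  x0 ∨ (¬x2 ∨ (x1 ∨ F))
  →2  x0 ∨ (¬x2 ∨ x1)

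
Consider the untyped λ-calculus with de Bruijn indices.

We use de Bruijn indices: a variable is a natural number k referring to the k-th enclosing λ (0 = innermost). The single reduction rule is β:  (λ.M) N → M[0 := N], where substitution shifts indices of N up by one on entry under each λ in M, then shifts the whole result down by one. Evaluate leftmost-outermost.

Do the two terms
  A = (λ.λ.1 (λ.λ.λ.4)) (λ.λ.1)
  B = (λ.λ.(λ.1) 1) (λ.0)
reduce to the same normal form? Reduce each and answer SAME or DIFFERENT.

Answer: DIFFERENT — A ⇓ λ.λ.λ.λ.λ.λ.λ.1, B ⇓ λ.0

Working:
Term A:
  start: (λ.λ.1 (λ.λ.λ.4)) (λ.λ.1)
  [1] λ.(λ.λ.1) (λ.λ.λ.λ.λ.1)
  [2] λ.λ.λ.λ.λ.λ.λ.1

Term B:
  start: (λ.λ.(λ.1) 1) (λ.0)
  [1] λ.(λ.1) (λ.0)
  [2] λ.0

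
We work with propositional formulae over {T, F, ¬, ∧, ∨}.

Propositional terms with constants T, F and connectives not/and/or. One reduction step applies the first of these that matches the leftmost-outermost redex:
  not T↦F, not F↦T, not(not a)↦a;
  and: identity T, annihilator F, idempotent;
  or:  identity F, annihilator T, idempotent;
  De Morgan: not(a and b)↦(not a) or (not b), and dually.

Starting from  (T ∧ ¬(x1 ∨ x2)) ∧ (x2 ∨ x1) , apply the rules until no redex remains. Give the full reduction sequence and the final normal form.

  start: (T ∧ ¬(x1 ∨ x2)) ∧ (x2 ∨ x1)
  step 1: ¬(x1 ∨ x2) ∧ (x2 ∨ x1)
  step 2: (¬x1 ∧ ¬x2) ∧ (x2 ∨ x1)

Answer: normal form = (¬x1 ∧ ¬x2) ∧ (x2 ∨ x1)  (in 2 steps)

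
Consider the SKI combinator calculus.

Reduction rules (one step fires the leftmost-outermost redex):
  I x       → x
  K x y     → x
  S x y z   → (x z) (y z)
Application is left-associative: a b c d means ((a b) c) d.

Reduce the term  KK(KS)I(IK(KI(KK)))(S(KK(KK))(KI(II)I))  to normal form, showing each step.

Answer: normal form = SKI  (in 6 steps)

Working:
  start: KK(KS)I(IK(KI(KK)))(S(KK(KK))(KI(II)I))
  [1] KI(IK(KI(KK)))(S(KK(KK))(KI(II)I))
  [2] I(S(KK(KK))(KI(II)I))
  [3] S(KK(KK))(KI(II)I)
  [4] SK(KI(II)I)
  [5] SK(II)
  [6] SKI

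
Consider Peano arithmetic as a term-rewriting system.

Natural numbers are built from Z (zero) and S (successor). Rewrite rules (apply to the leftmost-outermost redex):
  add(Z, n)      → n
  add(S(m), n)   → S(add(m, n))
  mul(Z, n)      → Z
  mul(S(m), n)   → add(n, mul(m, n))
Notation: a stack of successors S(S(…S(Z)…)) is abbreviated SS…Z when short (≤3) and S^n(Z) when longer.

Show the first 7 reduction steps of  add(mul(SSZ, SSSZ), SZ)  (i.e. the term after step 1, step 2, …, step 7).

Answer: after 7 steps: S(S(S(add(add(Z, mul(SZ, SSSZ)), SZ))))

Reduction:
  start: add(mul(SSZ, SSSZ), SZ)
  [1] add(add(SSSZ, mul(SZ, SSSZ)), SZ)
  [2] add(S(add(SSZ, mul(SZ, SSSZ))), SZ)
  [3] S(add(add(SSZ, mul(SZ, SSSZ)), SZ))
  [4] S(add(S(add(SZ, mul(SZ, SSSZ))), SZ))
  [5] S(S(add(add(SZ, mul(SZ, SSSZ)), SZ)))
  [6] S(S(add(S(add(Z, mul(SZ, SSSZ))), SZ)))
  [7] S(S(S(add(add(Z, mul(SZ, SSSZ)), SZ))))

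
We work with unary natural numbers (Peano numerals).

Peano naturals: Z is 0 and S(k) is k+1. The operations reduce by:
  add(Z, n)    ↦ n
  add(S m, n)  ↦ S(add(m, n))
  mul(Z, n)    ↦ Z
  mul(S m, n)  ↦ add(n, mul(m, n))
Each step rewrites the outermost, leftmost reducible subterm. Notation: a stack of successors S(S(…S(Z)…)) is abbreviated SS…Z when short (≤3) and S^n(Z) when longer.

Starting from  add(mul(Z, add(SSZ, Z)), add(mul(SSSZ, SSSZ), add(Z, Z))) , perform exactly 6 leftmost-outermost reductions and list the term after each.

  start: add(mul(Z, add(SSZ, Z)), add(mul(SSSZ, SSSZ), add(Z, Z)))
  [1] add(Z, add(mul(SSSZ, SSSZ), add(Z, Z)))
  [2] add(mul(SSSZ, SSSZ), add(Z, Z))
  [3] add(add(SSSZ, mul(SSZ, SSSZ)), add(Z, Z))
  [4] add(S(add(SSZ, mul(SSZ, SSSZ))), add(Z, Z))
  [5] S(add(add(SSZ, mul(SSZ, SSSZ)), add(Z, Z)))
  [6] S(add(S(add(SZ, mul(SSZ, SSSZ))), add(Z, Z)))

Answer: after 6 steps: S(add(S(add(SZ, mul(SSZ, SSSZ))), add(Z, Z)))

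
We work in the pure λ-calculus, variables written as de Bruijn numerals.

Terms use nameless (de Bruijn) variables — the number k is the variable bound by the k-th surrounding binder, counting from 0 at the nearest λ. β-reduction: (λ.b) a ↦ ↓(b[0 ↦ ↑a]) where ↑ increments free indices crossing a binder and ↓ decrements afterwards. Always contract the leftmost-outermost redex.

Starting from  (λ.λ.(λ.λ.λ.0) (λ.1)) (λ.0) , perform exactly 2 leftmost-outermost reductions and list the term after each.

  start: (λ.λ.(λ.λ.λ.0) (λ.1)) (λ.0)
  →1  λ.(λ.λ.λ.0) (λ.1)
  →2  λ.λ.λ.0

Answer: after 2 steps: λ.λ.λ.0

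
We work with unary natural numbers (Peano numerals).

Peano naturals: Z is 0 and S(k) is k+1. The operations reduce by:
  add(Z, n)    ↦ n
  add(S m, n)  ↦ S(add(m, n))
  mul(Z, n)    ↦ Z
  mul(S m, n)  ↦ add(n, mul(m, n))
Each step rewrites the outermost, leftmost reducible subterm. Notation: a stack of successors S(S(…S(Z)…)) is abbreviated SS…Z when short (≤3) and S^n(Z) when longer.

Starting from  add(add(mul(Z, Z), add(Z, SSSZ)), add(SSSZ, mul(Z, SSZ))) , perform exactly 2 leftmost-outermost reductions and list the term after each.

  start: add(add(mul(Z, Z), add(Z, SSSZ)), add(SSSZ, mul(Z, SSZ)))
  [1] add(add(Z, add(Z, SSSZ)), add(SSSZ, mul(Z, SSZ)))
  [2] add(add(Z, SSSZ), add(SSSZ, mul(Z, SSZ)))

Answer: after 2 steps: add(add(Z, SSSZ), add(SSSZ, mul(Z, SSZ)))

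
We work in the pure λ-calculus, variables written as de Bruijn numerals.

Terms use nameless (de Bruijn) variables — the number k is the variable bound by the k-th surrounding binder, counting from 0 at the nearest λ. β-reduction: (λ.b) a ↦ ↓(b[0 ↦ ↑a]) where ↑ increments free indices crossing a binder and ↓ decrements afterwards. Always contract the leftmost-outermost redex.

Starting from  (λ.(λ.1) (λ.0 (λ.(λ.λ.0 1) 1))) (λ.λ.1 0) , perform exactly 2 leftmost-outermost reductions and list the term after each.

Answer: after 2 steps: λ.λ.1 0

Reduction:
  start: (λ.(λ.1) (λ.0 (λ.(λ.λ.0 1) 1))) (λ.λ.1 0)
  →1  (λ.λ.λ.1 0) (λ.0 (λ.(λ.λ.0 1) 1))
  →2  λ.λ.1 0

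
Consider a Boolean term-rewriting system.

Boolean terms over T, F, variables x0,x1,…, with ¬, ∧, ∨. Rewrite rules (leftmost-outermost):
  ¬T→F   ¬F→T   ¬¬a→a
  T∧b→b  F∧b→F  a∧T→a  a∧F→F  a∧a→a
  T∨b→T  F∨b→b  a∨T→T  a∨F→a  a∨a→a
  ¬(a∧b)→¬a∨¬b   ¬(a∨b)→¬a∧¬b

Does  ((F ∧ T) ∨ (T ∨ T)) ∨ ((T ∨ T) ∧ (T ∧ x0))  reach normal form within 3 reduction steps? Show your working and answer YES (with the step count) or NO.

Answer: NO — after 3 steps the term is T ∨ ((T ∨ T) ∧ (T ∧ x0)), not yet normal

Working:
  start: ((F ∧ T) ∨ (T ∨ T)) ∨ ((T ∨ T) ∧ (T ∧ x0))
  →1  (F ∨ (T ∨ T)) ∨ ((T ∨ T) ∧ (T ∧ x0))
  →2  (T ∨ T) ∨ ((T ∨ T) ∧ (T ∧ x0))
  →3  T ∨ ((T ∨ T) ∧ (T ∧ x0))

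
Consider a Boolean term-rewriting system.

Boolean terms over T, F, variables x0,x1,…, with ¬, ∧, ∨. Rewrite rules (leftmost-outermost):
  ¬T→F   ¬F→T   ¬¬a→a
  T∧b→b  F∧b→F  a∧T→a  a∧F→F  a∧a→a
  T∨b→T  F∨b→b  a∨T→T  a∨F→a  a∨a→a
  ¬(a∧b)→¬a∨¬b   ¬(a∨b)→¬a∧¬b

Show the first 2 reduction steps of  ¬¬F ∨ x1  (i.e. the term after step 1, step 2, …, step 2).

Answer: after 2 steps: x1

Derivation:
  start: ¬¬F ∨ x1
  [1] F ∨ x1
  [2] x1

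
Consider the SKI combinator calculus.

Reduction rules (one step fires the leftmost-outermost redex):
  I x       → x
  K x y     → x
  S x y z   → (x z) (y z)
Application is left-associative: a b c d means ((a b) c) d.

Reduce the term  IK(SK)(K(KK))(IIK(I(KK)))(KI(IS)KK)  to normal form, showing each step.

  start: IK(SK)(K(KK))(IIK(I(KK)))(KI(IS)KK)
  →1  K(SK)(K(KK))(IIK(I(KK)))(KI(IS)KK)
  →2  SK(IIK(I(KK)))(KI(IS)KK)
  →3  K(KI(IS)KK)(IIK(I(KK))(KI(IS)KK))
  →4  KI(IS)KK
  →5  IKK
  →6  KK

Answer: normal form = KK  (in 6 steps)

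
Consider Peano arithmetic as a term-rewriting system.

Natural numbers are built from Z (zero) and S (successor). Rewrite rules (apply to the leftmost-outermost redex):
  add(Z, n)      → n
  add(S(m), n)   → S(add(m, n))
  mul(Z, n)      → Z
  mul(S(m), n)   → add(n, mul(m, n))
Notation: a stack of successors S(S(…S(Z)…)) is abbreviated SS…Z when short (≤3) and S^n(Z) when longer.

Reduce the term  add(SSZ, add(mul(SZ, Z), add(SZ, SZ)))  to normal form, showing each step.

Answer: normal form = S^4(Z)  (in 9 steps)

Reduction:
  start: add(SSZ, add(mul(SZ, Z), add(SZ, SZ)))
  step 1: S(add(SZ, add(mul(SZ, Z), add(SZ, SZ))))
  step 2: S(S(add(Z, add(mul(SZ, Z), add(SZ, SZ)))))
  step 3: S(S(add(mul(SZ, Z), add(SZ, SZ))))
  step 4: S(S(add(add(Z, mul(Z, Z)), add(SZ, SZ))))
  step 5: S(S(add(mul(Z, Z), add(SZ, SZ))))
  step 6: S(S(add(Z, add(SZ, SZ))))
  step 7: S(S(add(SZ, SZ)))
  step 8: S(S(S(add(Z, SZ))))
  step 9: S^4(Z)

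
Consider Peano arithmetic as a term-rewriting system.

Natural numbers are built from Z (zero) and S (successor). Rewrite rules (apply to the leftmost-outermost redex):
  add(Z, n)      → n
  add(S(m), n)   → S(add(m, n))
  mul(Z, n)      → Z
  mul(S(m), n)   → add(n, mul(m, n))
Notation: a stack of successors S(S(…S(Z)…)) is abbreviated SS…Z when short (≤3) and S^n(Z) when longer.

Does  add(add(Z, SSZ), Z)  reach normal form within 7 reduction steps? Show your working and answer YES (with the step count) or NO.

Answer: YES — reaches normal form SSZ in 4 ≤ 7 steps

Derivation:
  start: add(add(Z, SSZ), Z)
  [1] add(SSZ, Z)
  [2] S(add(SZ, Z))
  [3] S(S(add(Z, Z)))
  [4] SSZ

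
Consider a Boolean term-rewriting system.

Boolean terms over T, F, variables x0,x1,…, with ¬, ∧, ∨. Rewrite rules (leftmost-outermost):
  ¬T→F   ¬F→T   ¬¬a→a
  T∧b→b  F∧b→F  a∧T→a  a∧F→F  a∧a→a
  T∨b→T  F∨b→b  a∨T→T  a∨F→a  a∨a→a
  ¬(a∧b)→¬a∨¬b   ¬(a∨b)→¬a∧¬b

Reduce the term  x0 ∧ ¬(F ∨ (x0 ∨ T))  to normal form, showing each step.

  start: x0 ∧ ¬(F ∨ (x0 ∨ T))
  →1  x0 ∧ (¬F ∧ ¬(x0 ∨ T))
  →2  x0 ∧ (T ∧ ¬(x0 ∨ T))
  →3  x0 ∧ ¬(x0 ∨ T)
  →4  x0 ∧ (¬x0 ∧ ¬T)
  →5  x0 ∧ (¬x0 ∧ F)
  →6  x0 ∧ F
  →7  F

Answer: normal form = F  (in 7 steps)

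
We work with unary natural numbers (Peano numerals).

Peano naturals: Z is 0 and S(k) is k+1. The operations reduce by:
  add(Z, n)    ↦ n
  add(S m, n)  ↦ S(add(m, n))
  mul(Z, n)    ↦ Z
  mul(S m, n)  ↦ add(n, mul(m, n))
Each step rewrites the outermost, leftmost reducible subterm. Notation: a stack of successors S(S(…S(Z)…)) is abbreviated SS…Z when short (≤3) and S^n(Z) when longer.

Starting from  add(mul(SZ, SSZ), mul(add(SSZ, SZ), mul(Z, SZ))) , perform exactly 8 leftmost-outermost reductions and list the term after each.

  start: add(mul(SZ, SSZ), mul(add(SSZ, SZ), mul(Z, SZ)))
  →1  add(add(SSZ, mul(Z, SSZ)), mul(add(SSZ, SZ), mul(Z, SZ)))
  →2  add(S(add(SZ, mul(Z, SSZ))), mul(add(SSZ, SZ), mul(Z, SZ)))
  →3  S(add(add(SZ, mul(Z, SSZ)), mul(add(SSZ, SZ), mul(Z, SZ))))
  →4  S(add(S(add(Z, mul(Z, SSZ))), mul(add(SSZ, SZ), mul(Z, SZ))))
  →5  S(S(add(add(Z, mul(Z, SSZ)), mul(add(SSZ, SZ), mul(Z, SZ)))))
  →6  S(S(add(mul(Z, SSZ), mul(add(SSZ, SZ), mul(Z, SZ)))))
  →7  S(S(add(Z, mul(add(SSZ, SZ), mul(Z, SZ)))))
  →8  S(S(mul(add(SSZ, SZ), mul(Z, SZ))))

Answer: after 8 steps: S(S(mul(add(SSZ, SZ), mul(Z, SZ))))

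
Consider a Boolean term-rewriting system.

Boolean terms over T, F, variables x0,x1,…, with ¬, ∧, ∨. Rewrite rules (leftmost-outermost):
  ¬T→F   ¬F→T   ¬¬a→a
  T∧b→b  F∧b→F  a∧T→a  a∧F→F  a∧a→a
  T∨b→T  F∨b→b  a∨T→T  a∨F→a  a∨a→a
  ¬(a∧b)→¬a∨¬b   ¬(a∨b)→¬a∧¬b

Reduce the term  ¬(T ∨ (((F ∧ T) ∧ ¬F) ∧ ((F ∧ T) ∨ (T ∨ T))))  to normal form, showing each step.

Answer: normal form = F  (in 3 steps)

Reduction:
  start: ¬(T ∨ (((F ∧ T) ∧ ¬F) ∧ ((F ∧ T) ∨ (T ∨ T))))
  step 1: ¬T ∧ ¬(((F ∧ T) ∧ ¬F) ∧ ((F ∧ T) ∨ (T ∨ T)))
  step 2: F ∧ ¬(((F ∧ T) ∧ ¬F) ∧ ((F ∧ T) ∨ (T ∨ T)))
  step 3: F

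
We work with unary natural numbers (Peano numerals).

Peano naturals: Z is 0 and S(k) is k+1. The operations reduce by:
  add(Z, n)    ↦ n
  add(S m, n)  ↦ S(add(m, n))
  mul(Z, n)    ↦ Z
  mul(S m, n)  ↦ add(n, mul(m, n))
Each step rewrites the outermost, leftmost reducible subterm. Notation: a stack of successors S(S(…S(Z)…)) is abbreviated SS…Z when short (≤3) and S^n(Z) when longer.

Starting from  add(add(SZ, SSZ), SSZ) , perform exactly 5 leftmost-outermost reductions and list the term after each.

Answer: after 5 steps: S(S(S(add(Z, SSZ))))

Working:
  start: add(add(SZ, SSZ), SSZ)
  [1] add(S(add(Z, SSZ)), SSZ)
  [2] S(add(add(Z, SSZ), SSZ))
  [3] S(add(SSZ, SSZ))
  [4] S(S(add(SZ, SSZ)))
  [5] S(S(S(add(Z, SSZ))))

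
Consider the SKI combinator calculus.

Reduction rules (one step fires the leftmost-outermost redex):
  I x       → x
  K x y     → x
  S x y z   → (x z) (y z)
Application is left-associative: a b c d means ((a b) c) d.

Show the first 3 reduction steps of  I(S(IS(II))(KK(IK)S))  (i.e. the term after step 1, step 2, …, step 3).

  start: I(S(IS(II))(KK(IK)S))
  →1  S(IS(II))(KK(IK)S)
  →2  S(S(II))(KK(IK)S)
  →3  S(SI)(KK(IK)S)

Answer: after 3 steps: S(SI)(KK(IK)S)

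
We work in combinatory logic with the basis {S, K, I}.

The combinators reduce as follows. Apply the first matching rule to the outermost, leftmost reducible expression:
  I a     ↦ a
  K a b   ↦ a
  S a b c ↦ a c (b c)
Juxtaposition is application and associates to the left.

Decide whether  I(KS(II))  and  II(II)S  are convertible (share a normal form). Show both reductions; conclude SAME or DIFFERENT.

Answer: SAME — A ⇓ S, B ⇓ S

Reduction:
Term A:
  start: I(KS(II))
  step 1: KS(II)
  step 2: S

Term B:
  start: II(II)S
  step 1: I(II)S
  step 2: IIS
  step 3: IS
  step 4: S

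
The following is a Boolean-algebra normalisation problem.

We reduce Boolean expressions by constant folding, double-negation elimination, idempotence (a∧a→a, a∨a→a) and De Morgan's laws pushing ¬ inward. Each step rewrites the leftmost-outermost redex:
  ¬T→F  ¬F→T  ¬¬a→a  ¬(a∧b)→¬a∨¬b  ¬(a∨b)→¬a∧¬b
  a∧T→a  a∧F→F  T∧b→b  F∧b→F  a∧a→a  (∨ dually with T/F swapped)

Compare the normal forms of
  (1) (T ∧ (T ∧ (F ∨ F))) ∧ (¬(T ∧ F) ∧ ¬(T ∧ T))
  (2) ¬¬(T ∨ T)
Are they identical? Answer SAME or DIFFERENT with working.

Answer: DIFFERENT — A ⇓ F, B ⇓ T

Working:
Term A:
  start: (T ∧ (T ∧ (F ∨ F))) ∧ (¬(T ∧ F) ∧ ¬(T ∧ T))
  [1] (T ∧ (F ∨ F)) ∧ (¬(T ∧ F) ∧ ¬(T ∧ T))
  [2] (F ∨ F) ∧ (¬(T ∧ F) ∧ ¬(T ∧ T))
  [3] F ∧ (¬(T ∧ F) ∧ ¬(T ∧ T))
  [4] F

Term B:
  start: ¬¬(T ∨ T)
  [1] T ∨ T
  [2] T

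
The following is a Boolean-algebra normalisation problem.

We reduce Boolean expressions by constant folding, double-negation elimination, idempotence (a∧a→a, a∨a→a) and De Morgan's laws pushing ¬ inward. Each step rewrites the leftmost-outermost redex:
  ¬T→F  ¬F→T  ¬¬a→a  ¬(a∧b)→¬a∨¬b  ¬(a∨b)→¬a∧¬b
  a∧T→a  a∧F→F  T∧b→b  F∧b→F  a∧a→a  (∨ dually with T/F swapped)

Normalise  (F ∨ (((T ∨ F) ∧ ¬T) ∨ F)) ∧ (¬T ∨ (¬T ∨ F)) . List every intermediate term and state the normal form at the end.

  start: (F ∨ (((T ∨ F) ∧ ¬T) ∨ F)) ∧ (¬T ∨ (¬T ∨ F))
  step 1: (((T ∨ F) ∧ ¬T) ∨ F) ∧ (¬T ∨ (¬T ∨ F))
  step 2: ((T ∨ F) ∧ ¬T) ∧ (¬T ∨ (¬T ∨ F))
  step 3: (T ∧ ¬T) ∧ (¬T ∨ (¬T ∨ F))
  step 4: ¬T ∧ (¬T ∨ (¬T ∨ F))
  step 5: F ∧ (¬T ∨ (¬T ∨ F))
  step 6: F

Answer: normal form = F  (in 6 steps)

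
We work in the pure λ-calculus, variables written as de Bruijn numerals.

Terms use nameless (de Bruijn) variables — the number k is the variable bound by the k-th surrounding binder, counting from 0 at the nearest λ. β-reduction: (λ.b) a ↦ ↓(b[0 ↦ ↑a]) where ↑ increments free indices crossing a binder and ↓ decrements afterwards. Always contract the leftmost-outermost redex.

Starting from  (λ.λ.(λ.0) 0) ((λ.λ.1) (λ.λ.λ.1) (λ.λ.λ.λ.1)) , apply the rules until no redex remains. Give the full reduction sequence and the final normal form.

Answer: normal form = λ.0  (in 2 steps)

Reduction:
  start: (λ.λ.(λ.0) 0) ((λ.λ.1) (λ.λ.λ.1) (λ.λ.λ.λ.1))
  step 1: λ.(λ.0) 0
  step 2: λ.0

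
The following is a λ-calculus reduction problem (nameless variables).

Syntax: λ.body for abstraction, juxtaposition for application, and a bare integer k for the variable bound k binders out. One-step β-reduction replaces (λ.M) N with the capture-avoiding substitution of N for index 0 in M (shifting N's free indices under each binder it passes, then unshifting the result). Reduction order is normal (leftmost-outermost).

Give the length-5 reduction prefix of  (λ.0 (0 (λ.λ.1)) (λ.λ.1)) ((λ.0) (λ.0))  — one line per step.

Answer: after 5 steps: (λ.λ.1) (λ.λ.1)

Reduction:
  start: (λ.0 (0 (λ.λ.1)) (λ.λ.1)) ((λ.0) (λ.0))
  [1] (λ.0) (λ.0) ((λ.0) (λ.0) (λ.λ.1)) (λ.λ.1)
  [2] (λ.0) ((λ.0) (λ.0) (λ.λ.1)) (λ.λ.1)
  [3] (λ.0) (λ.0) (λ.λ.1) (λ.λ.1)
  [4] (λ.0) (λ.λ.1) (λ.λ.1)
  [5] (λ.λ.1) (λ.λ.1)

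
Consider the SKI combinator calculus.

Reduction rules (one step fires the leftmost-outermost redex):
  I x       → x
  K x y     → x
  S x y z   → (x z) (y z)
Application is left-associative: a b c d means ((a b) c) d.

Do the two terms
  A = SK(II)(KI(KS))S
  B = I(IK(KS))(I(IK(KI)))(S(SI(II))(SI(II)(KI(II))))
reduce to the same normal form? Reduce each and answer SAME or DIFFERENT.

Term A:
  start: SK(II)(KI(KS))S
  step 1: K(KI(KS))(II(KI(KS)))S
  step 2: KI(KS)S
  step 3: IS
  step 4: S

Term B:
  start: I(IK(KS))(I(IK(KI)))(S(SI(II))(SI(II)(KI(II))))
  step 1: IK(KS)(I(IK(KI)))(S(SI(II))(SI(II)(KI(II))))
  step 2: K(KS)(I(IK(KI)))(S(SI(II))(SI(II)(KI(II))))
  step 3: KS(S(SI(II))(SI(II)(KI(II))))
  step 4: S

Answer: SAME — A ⇓ S, B ⇓ S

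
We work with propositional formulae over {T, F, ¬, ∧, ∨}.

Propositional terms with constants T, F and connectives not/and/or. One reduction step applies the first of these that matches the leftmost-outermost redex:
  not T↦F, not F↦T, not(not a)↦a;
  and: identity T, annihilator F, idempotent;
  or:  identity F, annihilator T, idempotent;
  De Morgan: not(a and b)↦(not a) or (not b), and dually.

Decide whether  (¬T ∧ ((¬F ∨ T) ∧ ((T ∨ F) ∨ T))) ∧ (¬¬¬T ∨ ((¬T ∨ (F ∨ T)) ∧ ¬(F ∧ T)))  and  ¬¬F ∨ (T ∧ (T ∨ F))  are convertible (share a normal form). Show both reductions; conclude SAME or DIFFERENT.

Answer: DIFFERENT — A ⇓ F, B ⇓ T

Working:
Term A:
  start: (¬T ∧ ((¬F ∨ T) ∧ ((T ∨ F) ∨ T))) ∧ (¬¬¬T ∨ ((¬T ∨ (F ∨ T)) ∧ ¬(F ∧ T)))
  [1] (F ∧ ((¬F ∨ T) ∧ ((T ∨ F) ∨ T))) ∧ (¬¬¬T ∨ ((¬T ∨ (F ∨ T)) ∧ ¬(F ∧ T)))
  [2] F ∧ (¬¬¬T ∨ ((¬T ∨ (F ∨ T)) ∧ ¬(F ∧ T)))
  [3] F

Term B:
  start: ¬¬F ∨ (T ∧ (T ∨ F))
  [1] F ∨ (T ∧ (T ∨ F))
  [2] T ∧ (T ∨ F)
  [3] T ∨ F
  [4] T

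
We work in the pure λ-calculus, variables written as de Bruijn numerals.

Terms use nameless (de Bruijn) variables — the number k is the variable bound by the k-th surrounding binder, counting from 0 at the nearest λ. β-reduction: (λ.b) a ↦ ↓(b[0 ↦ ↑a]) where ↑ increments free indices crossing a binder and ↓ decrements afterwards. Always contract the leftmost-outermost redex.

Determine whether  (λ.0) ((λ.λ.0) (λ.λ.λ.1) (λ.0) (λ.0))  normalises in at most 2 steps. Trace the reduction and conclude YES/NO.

  start: (λ.0) ((λ.λ.0) (λ.λ.λ.1) (λ.0) (λ.0))
  →1  (λ.λ.0) (λ.λ.λ.1) (λ.0) (λ.0)
  →2  (λ.0) (λ.0) (λ.0)

Answer: NO — after 2 steps the term is (λ.0) (λ.0) (λ.0), not yet normal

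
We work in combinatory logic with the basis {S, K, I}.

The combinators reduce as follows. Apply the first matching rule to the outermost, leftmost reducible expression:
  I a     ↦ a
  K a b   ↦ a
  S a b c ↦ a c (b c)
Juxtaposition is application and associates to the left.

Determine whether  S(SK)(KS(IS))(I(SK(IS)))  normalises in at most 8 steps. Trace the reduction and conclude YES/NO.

  start: S(SK)(KS(IS))(I(SK(IS)))
  step 1: SK(I(SK(IS)))(KS(IS)(I(SK(IS))))
  step 2: K(KS(IS)(I(SK(IS))))(I(SK(IS))(KS(IS)(I(SK(IS)))))
  step 3: KS(IS)(I(SK(IS)))
  step 4: S(I(SK(IS)))
  step 5: S(SK(IS))
  step 6: S(SKS)

Answer: YES — reaches normal form S(SKS) in 6 ≤ 8 steps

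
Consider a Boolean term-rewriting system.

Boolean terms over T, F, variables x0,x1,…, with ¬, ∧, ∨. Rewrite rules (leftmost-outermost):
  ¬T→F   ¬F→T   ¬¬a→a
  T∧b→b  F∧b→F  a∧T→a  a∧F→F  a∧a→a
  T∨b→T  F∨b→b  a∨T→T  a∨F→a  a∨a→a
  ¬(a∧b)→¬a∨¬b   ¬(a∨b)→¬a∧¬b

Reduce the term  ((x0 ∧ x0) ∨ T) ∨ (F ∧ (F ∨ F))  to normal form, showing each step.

Answer: normal form = T  (in 2 steps)

Derivation:
  start: ((x0 ∧ x0) ∨ T) ∨ (F ∧ (F ∨ F))
  step 1: T ∨ (F ∧ (F ∨ F))
  step 2: T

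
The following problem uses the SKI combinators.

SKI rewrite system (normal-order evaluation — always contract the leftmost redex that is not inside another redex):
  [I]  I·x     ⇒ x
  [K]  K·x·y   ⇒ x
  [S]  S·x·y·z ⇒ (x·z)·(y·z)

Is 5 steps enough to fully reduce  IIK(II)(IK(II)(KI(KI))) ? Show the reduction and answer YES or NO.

  start: IIK(II)(IK(II)(KI(KI)))
  [1] IK(II)(IK(II)(KI(KI)))
  [2] K(II)(IK(II)(KI(KI)))
  [3] II
  [4] I

Answer: YES — reaches normal form I in 4 ≤ 5 steps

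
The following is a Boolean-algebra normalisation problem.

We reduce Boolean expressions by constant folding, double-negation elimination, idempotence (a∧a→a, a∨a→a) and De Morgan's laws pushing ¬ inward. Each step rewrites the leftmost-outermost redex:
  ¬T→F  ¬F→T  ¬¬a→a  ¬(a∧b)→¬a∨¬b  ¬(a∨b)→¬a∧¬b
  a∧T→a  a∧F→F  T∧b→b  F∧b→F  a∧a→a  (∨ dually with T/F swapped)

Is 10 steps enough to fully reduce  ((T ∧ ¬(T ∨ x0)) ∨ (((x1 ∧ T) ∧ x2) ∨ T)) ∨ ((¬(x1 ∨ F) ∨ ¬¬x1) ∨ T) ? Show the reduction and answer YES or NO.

Answer: YES — reaches normal form T in 7 ≤ 10 steps

Working:
  start: ((T ∧ ¬(T ∨ x0)) ∨ (((x1 ∧ T) ∧ x2) ∨ T)) ∨ ((¬(x1 ∨ F) ∨ ¬¬x1) ∨ T)
  [1] (¬(T ∨ x0) ∨ (((x1 ∧ T) ∧ x2) ∨ T)) ∨ ((¬(x1 ∨ F) ∨ ¬¬x1) ∨ T)
  [2] ((¬T ∧ ¬x0) ∨ (((x1 ∧ T) ∧ x2) ∨ T)) ∨ ((¬(x1 ∨ F) ∨ ¬¬x1) ∨ T)
  [3] ((F ∧ ¬x0) ∨ (((x1 ∧ T) ∧ x2) ∨ T)) ∨ ((¬(x1 ∨ F) ∨ ¬¬x1) ∨ T)
  [4] (F ∨ (((x1 ∧ T) ∧ x2) ∨ T)) ∨ ((¬(x1 ∨ F) ∨ ¬¬x1) ∨ T)
  [5] (((x1 ∧ T) ∧ x2) ∨ T) ∨ ((¬(x1 ∨ F) ∨ ¬¬x1) ∨ T)
  [6] T ∨ ((¬(x1 ∨ F) ∨ ¬¬x1) ∨ T)
  [7] T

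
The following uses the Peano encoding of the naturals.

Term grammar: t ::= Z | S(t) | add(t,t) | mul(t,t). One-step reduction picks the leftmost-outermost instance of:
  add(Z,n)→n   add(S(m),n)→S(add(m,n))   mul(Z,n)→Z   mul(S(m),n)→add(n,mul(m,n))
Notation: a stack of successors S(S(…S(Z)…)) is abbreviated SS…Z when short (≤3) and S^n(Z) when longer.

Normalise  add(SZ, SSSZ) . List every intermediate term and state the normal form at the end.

Answer: normal form = S^4(Z)  (in 2 steps)

Derivation:
  start: add(SZ, SSSZ)
  step 1: S(add(Z, SSSZ))
  step 2: S^4(Z)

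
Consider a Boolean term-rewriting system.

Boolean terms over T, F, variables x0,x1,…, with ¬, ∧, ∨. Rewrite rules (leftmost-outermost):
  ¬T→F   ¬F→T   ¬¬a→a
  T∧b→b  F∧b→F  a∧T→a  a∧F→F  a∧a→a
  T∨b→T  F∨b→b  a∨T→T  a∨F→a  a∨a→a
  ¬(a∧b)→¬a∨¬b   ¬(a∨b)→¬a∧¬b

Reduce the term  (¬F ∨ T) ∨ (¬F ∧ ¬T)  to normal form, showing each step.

Answer: normal form = T  (in 2 steps)

Derivation:
  start: (¬F ∨ T) ∨ (¬F ∧ ¬T)
  [1] T ∨ (¬F ∧ ¬T)
  [2] T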